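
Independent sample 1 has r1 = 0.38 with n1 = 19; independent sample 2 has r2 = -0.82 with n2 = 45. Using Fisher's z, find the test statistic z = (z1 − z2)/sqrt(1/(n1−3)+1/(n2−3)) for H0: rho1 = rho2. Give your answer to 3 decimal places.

Fisher z-transforms: z1 = atanh(0.38) = 0.400060, z2 = atanh(-0.82) = -1.156817; difference d = 1.556877
Var(d) = 1/16 + 1/42 = 0.0625000 + 0.0238095 = 0.0863095
z = d/√Var(d) = 1.556877 / √0.0863095 = 1.556877 / 0.293785 = 5.299

5.299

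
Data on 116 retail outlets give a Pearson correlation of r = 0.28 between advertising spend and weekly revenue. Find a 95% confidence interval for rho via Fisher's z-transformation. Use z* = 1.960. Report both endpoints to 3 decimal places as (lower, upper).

(0.103, 0.440)

z_r = atanh(0.28) = 0.287682;  SE = 1/√(n−3) = 1/√113 = 0.094072
z-limits: 0.287682 ± 1.960·0.094072 = 0.287682 ± 0.184381 = [0.103301, 0.472063]
ρ-limits: (tanh 0.103301, tanh 0.472063) = (0.103, 0.440)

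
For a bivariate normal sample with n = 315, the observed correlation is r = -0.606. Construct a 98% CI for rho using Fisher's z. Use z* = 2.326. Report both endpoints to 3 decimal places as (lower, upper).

(-0.683, -0.516)

z_r = atanh(-0.606) = -0.702575;  SE = 1/√(n−3) = 1/√312 = 0.056614
z-limits: -0.702575 ± 2.326·0.056614 = -0.702575 ± 0.131684 = [-0.834259, -0.570891]
ρ-limits: (tanh -0.834259, tanh -0.570891) = (-0.683, -0.516)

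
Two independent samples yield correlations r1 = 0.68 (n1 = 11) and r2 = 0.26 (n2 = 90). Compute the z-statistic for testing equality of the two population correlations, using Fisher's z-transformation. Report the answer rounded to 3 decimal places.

1.524

z1 = atanh(0.68) = 0.829114,  z2 = atanh(0.26) = 0.266108
SE = √(1/(n1−3) + 1/(n2−3)) = √(1/8 + 1/87) = √(0.1250000 + 0.0114943) = √0.1364943 = 0.369451
z = (z1 − z2)/SE = (0.829114 − 0.266108) / 0.369451 = 0.563006 / 0.369451 = 1.524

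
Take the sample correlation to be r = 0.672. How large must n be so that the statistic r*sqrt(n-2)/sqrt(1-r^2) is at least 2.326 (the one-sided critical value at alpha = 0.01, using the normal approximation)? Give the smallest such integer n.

r√(n−2)/√(1−r²) ≥ 2.326  ⇔  n−2 ≥ (2.326)²·(1−r²)/r²
(1−r²)/r² = (1−0.451584)/0.451584 = 1.2144
n ≥ 2 + 5.410276·1.2144 = 2 + 6.5702 = 8.5702
⌈8.5702⌉ = 9

9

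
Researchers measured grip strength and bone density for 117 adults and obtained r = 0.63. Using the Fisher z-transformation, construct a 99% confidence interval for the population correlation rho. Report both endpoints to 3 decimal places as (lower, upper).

Fisher z: z_r = atanh(r) = ½·ln((1+0.63)/(1−0.63)) = 0.741416
SE(z) = 1/√(n−3) = 1/√114 = 0.093659
99% ⇒ z* = 2.576; margin = 2.576·0.093659 = 0.241266
CI on z-scale: (0.500150, 0.982682)
Back-transform: tanh(0.500150) = 0.462235, tanh(0.982682) = 0.754225

(0.462, 0.754)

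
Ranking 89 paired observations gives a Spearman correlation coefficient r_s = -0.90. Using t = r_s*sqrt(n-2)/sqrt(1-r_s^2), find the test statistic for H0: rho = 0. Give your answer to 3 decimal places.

-19.259

t = r_s·√(n−2) / √(1−r_s²) with r_s = -0.90, n = 89
  = -0.90·√87 / √(1 − 0.8100)
  = -0.90·9.327379 / 0.435890
  = -8.394641 / 0.435890 = -19.259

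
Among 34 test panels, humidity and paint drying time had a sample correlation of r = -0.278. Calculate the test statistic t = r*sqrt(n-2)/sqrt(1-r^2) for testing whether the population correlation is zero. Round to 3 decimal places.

-1.637

t = r·√(n−2) / √(1−r²) with r = -0.278, n = 34
  = -0.278·√32 / √(1 − 0.077284)
  = -0.278·5.656854 / 0.960581
  = -1.572605 / 0.960581 = -1.637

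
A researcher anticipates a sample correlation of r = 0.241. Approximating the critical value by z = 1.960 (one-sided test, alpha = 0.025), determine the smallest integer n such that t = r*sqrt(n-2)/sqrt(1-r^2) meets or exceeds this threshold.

65

r√(n−2)/√(1−r²) ≥ 1.960  ⇔  n−2 ≥ (1.960)²·(1−r²)/r²
(1−r²)/r² = (1−0.058081)/0.058081 = 16.2173
n ≥ 2 + 3.8416·16.2173 = 2 + 62.3004 = 64.3004
⌈64.3004⌉ = 65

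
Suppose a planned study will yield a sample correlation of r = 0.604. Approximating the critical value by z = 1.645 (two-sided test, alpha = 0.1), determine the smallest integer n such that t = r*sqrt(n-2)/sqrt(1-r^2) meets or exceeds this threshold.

7

r√(n−2)/√(1−r²) ≥ 1.645  ⇔  n−2 ≥ (1.645)²·(1−r²)/r²
(1−r²)/r² = (1−0.364816)/0.364816 = 1.7411
n ≥ 2 + 2.706025·1.7411 = 2 + 4.7115 = 6.7115
⌈6.7115⌉ = 7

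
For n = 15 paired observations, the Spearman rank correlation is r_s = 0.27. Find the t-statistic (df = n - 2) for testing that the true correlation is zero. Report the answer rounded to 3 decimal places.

1.011

t = r_s·√(n−2) / √(1−r_s²) with r_s = 0.27, n = 15
  = 0.27·√13 / √(1 − 0.0729)
  = 0.27·3.605551 / 0.962860
  = 0.973499 / 0.962860 = 1.011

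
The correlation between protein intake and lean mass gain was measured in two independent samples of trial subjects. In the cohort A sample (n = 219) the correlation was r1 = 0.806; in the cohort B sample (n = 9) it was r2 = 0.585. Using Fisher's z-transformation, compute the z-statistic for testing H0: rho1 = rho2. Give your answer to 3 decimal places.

1.076

Fisher z-transforms: z1 = atanh(0.806) = 1.115506, z2 = atanh(0.585) = 0.670031; difference d = 0.445475
Var(d) = 1/216 + 1/6 = 0.0046296 + 0.1666667 = 0.1712963
z = d/√Var(d) = 0.445475 / √0.1712963 = 0.445475 / 0.413880 = 1.076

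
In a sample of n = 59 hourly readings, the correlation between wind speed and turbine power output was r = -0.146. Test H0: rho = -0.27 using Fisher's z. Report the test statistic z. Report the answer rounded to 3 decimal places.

Fisher z: atanh(-0.146) = -0.147051, atanh(-0.27) = -0.276864
z = (z_r − z_0)·√(n−3) = (-0.147051 − (-0.276864))·√56 = 0.129813 · 7.483315 = 0.971

0.971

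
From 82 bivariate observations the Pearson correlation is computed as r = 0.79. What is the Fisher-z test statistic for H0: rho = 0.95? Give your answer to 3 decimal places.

Fisher z: atanh(0.79) = 1.071432, atanh(0.95) = 1.831781
z = (z_r − z_0)·√(n−3) = (1.071432 − 1.831781)·√79 = -0.760349 · 8.888194 = -6.758

-6.758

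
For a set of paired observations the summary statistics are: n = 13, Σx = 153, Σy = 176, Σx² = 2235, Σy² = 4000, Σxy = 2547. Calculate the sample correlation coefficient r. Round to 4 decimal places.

0.5675

Numerator: nΣxy − (Σx)(Σy) = 13·2547 − (153)(176) = 6183
Denominator: √[(nΣx²−(Σx)²)(nΣy²−(Σy)²)]
  nΣx²−(Σx)² = 13·2235 − 23409 = 5646;  nΣy²−(Σy)² = 13·4000 − 30976 = 21024
  √(5646·21024) = √118701504 = 10895.0220
r = 6183 / 10895.0220 = 0.5675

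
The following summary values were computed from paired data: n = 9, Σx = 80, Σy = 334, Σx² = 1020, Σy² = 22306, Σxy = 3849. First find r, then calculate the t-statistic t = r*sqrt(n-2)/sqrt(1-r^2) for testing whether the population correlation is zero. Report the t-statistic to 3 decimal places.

1.540

S_xy = nΣxy − ΣxΣy = 9·3849 − 80·334 = 34641 − 26720 = 7921
S_xx = nΣx² − (Σx)² = 9·1020 − 80² = 9180 − 6400 = 2780
S_yy = nΣy² − (Σy)² = 9·22306 − 334² = 200754 − 111556 = 89198
r = S_xy / √(S_xx·S_yy) = 7921 / √(2780·89198) = 7921 / √247970440 = 7921 / 15747.0772 = 0.5030
t = r·√(n−2)/√(1−r²) = 0.5030·√7 / √(1−0.253009) = 1.330813 / 0.864286 = 1.540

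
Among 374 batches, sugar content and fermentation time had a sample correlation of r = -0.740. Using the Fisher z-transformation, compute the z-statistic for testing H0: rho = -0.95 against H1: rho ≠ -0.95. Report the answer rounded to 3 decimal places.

Fisher z: atanh(-0.740) = -0.950479, atanh(-0.95) = -1.831781
z = (z_r − z_0)·√(n−3) = (-0.950479 − (-1.831781))·√371 = 0.881302 · 19.261360 = 16.975

16.975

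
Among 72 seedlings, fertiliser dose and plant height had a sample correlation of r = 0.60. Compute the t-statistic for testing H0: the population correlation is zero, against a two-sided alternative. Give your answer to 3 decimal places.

1 − r² = 1 − 0.3600 = 0.6400;  √(1−r²) = 0.800000
√(n−2) = √70 = 8.366600
t = r·√(n−2)/√(1−r²) = 0.60 · 8.366600 / 0.800000 = 6.275

6.275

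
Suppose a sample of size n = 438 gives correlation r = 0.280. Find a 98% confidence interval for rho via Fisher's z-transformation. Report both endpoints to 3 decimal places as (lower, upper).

(0.174, 0.379)

Fisher z: z_r = atanh(r) = ½·ln((1+0.280)/(1−0.280)) = 0.287682
SE(z) = 1/√(n−3) = 1/√435 = 0.047946
98% ⇒ z* = 2.326; margin = 2.326·0.047946 = 0.111522
CI on z-scale: (0.176160, 0.399204)
Back-transform: tanh(0.176160) = 0.174360, tanh(0.399204) = 0.379268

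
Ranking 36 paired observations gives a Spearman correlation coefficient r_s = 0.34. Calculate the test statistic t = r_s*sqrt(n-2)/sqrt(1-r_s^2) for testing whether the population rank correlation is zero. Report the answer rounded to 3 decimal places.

1 − r_s² = 1 − 0.1156 = 0.8844;  √(1−r_s²) = 0.940425
√(n−2) = √34 = 5.830952
t = r_s·√(n−2)/√(1−r_s²) = 0.34 · 5.830952 / 0.940425 = 2.108

2.108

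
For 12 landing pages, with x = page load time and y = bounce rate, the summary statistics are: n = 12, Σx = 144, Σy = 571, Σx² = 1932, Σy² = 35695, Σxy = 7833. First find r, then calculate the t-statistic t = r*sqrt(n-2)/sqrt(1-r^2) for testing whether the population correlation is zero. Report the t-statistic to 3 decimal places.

S_xy = nΣxy − ΣxΣy = 12·7833 − 144·571 = 93996 − 82224 = 11772
S_xx = nΣx² − (Σx)² = 12·1932 − 144² = 23184 − 20736 = 2448
S_yy = nΣy² − (Σy)² = 12·35695 − 571² = 428340 − 326041 = 102299
r = S_xy / √(S_xx·S_yy) = 11772 / √(2448·102299) = 11772 / √250427952 = 11772 / 15824.9155 = 0.7439
t = r·√(n−2)/√(1−r²) = 0.7439·√10 / √(1−0.553387) = 2.352418 / 0.668291 = 3.520

3.520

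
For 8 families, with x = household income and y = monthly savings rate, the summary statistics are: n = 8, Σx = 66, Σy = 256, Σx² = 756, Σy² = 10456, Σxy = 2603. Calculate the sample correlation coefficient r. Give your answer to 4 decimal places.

S_xy = nΣxy − ΣxΣy = 8·2603 − 66·256 = 20824 − 16896 = 3928
S_xx = nΣx² − (Σx)² = 8·756 − 66² = 6048 − 4356 = 1692
S_yy = nΣy² − (Σy)² = 8·10456 − 256² = 83648 − 65536 = 18112
r = S_xy / √(S_xx·S_yy) = 3928 / √(1692·18112) = 3928 / √30645504 = 3928 / 5535.8381 = 0.7096

0.7096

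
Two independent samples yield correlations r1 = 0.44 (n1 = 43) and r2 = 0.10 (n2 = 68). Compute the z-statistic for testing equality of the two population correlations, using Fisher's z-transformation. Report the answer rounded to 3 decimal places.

Fisher z-transforms: z1 = atanh(0.44) = 0.472231, z2 = atanh(0.10) = 0.100335; difference d = 0.371896
Var(d) = 1/40 + 1/65 = 0.0250000 + 0.0153846 = 0.0403846
z = d/√Var(d) = 0.371896 / √0.0403846 = 0.371896 / 0.200959 = 1.851

1.851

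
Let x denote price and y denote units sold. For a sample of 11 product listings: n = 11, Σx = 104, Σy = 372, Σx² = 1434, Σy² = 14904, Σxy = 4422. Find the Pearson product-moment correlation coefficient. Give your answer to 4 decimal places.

0.8842

S_xy = nΣxy − ΣxΣy = 11·4422 − 104·372 = 48642 − 38688 = 9954
S_xx = nΣx² − (Σx)² = 11·1434 − 104² = 15774 − 10816 = 4958
S_yy = nΣy² − (Σy)² = 11·14904 − 372² = 163944 − 138384 = 25560
r = S_xy / √(S_xx·S_yy) = 9954 / √(4958·25560) = 9954 / √126726480 = 9954 / 11257.2856 = 0.8842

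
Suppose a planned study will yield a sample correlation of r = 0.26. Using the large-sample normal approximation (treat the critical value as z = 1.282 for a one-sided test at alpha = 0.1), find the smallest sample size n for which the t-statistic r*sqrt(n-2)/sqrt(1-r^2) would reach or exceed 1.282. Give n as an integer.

Need r·√(n−2)/√(1−r²) ≥ 1.282
√(n−2) ≥ 1.282·√(1−0.0676) / 0.26 = 1.282·0.965609 / 0.26 = 4.7612
n−2 ≥ 22.6690  ⇒  n ≥ 24.6690
Smallest integer n = 25

25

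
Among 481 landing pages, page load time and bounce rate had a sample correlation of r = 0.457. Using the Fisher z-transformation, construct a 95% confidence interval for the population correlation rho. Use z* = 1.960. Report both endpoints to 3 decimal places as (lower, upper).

(0.383, 0.525)

z_r = atanh(0.457) = 0.493513;  SE = 1/√(n−3) = 1/√478 = 0.045739
z-limits: 0.493513 ± 1.960·0.045739 = 0.493513 ± 0.089648 = [0.403865, 0.583161]
ρ-limits: (tanh 0.403865, tanh 0.583161) = (0.383, 0.525)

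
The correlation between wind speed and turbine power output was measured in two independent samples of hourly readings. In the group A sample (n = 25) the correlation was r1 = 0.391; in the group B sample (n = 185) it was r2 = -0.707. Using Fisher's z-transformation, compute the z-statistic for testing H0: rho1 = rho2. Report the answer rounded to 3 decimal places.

z1 = atanh(0.391) = 0.412980,  z2 = atanh(-0.707) = -0.881160
SE = √(1/(n1−3) + 1/(n2−3)) = √(1/22 + 1/182) = √(0.0454545 + 0.0054945) = √0.0509490 = 0.225719
z = (z1 − z2)/SE = (0.412980 − (-0.881160)) / 0.225719 = 1.294140 / 0.225719 = 5.733

5.733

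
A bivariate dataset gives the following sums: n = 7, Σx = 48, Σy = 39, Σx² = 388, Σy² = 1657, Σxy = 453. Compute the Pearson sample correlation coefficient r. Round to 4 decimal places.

0.6375

Numerator: nΣxy − (Σx)(Σy) = 7·453 − (48)(39) = 1299
Denominator: √[(nΣx²−(Σx)²)(nΣy²−(Σy)²)]
  nΣx²−(Σx)² = 7·388 − 2304 = 412;  nΣy²−(Σy)² = 7·1657 − 1521 = 10078
  √(412·10078) = √4152136 = 2037.6791
r = 1299 / 2037.6791 = 0.6375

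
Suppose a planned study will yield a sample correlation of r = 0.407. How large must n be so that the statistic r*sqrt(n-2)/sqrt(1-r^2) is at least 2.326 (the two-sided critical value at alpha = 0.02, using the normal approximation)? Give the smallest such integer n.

30

r√(n−2)/√(1−r²) ≥ 2.326  ⇔  n−2 ≥ (2.326)²·(1−r²)/r²
(1−r²)/r² = (1−0.165649)/0.165649 = 5.0369
n ≥ 2 + 5.410276·5.0369 = 2 + 27.2510 = 29.2510
⌈29.2510⌉ = 30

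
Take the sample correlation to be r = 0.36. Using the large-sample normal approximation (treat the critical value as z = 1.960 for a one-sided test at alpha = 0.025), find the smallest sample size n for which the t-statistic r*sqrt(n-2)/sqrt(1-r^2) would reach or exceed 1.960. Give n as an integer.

Need r·√(n−2)/√(1−r²) ≥ 1.960
√(n−2) ≥ 1.960·√(1−0.1296) / 0.36 = 1.960·0.932952 / 0.36 = 5.0794
n−2 ≥ 25.8003  ⇒  n ≥ 27.8003
Smallest integer n = 28

28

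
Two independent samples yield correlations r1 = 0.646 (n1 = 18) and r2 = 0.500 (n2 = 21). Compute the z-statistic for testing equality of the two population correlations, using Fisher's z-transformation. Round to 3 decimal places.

0.627

Fisher z-transforms: z1 = atanh(0.646) = 0.768403, z2 = atanh(0.500) = 0.549306; difference d = 0.219097
Var(d) = 1/15 + 1/18 = 0.0666667 + 0.0555556 = 0.1222223
z = d/√Var(d) = 0.219097 / √0.1222223 = 0.219097 / 0.349603 = 0.627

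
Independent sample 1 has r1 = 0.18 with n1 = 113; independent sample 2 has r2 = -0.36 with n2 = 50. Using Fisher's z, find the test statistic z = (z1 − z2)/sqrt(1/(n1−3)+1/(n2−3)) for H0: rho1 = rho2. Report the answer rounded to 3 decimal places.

z1 = atanh(0.18) = 0.181983,  z2 = atanh(-0.36) = -0.376886
SE = √(1/(n1−3) + 1/(n2−3)) = √(1/110 + 1/47) = √(0.0090909 + 0.0212766) = √0.0303675 = 0.174263
z = (z1 − z2)/SE = (0.181983 − (-0.376886)) / 0.174263 = 0.558869 / 0.174263 = 3.207

3.207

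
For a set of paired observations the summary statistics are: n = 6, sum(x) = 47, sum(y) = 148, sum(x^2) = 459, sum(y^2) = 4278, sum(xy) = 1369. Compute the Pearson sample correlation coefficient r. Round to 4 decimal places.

Numerator: nΣxy − (Σx)(Σy) = 6·1369 − (47)(148) = 1258
Denominator: √[(nΣx²−(Σx)²)(nΣy²−(Σy)²)]
  nΣx²−(Σx)² = 6·459 − 2209 = 545;  nΣy²−(Σy)² = 6·4278 − 21904 = 3764
  √(545·3764) = √2051380 = 1432.2639
r = 1258 / 1432.2639 = 0.8783

0.8783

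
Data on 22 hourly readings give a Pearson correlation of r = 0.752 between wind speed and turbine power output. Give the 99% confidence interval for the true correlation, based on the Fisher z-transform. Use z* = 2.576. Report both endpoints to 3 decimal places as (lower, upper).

z_r = atanh(0.752) = 0.977542;  SE = 1/√(n−3) = 1/√19 = 0.229416
z-limits: 0.977542 ± 2.576·0.229416 = 0.977542 ± 0.590976 = [0.386566, 1.568518]
ρ-limits: (tanh 0.386566, tanh 1.568518) = (0.368, 0.917)

(0.368, 0.917)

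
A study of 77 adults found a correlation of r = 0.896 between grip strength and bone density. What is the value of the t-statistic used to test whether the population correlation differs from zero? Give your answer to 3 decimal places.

17.474

t = r·√(n−2) / √(1−r²) with r = 0.896, n = 77
  = 0.896·√75 / √(1 − 0.802816)
  = 0.896·8.660254 / 0.444054
  = 7.759588 / 0.444054 = 17.474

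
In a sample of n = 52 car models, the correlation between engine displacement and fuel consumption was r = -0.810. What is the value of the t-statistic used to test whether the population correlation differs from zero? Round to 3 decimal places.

t = r·√(n−2) / √(1−r²) with r = -0.810, n = 52
  = -0.810·√50 / √(1 − 0.656100)
  = -0.810·7.071068 / 0.586430
  = -5.727565 / 0.586430 = -9.767

-9.767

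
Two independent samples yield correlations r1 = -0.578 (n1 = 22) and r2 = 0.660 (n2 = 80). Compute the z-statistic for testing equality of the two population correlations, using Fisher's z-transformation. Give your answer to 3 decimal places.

Fisher z-transforms: z1 = atanh(-0.578) = -0.659454, z2 = atanh(0.660) = 0.792814; difference d = -1.452268
Var(d) = 1/19 + 1/77 = 0.0526316 + 0.0129870 = 0.0656186
z = d/√Var(d) = -1.452268 / √0.0656186 = -1.452268 / 0.256161 = -5.669

-5.669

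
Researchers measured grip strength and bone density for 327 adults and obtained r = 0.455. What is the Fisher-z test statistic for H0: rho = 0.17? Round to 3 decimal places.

Fisher z: atanh(0.455) = 0.490988, atanh(0.17) = 0.171667
z = (z_r − z_0)·√(n−3) = (0.490988 − 0.171667)·√324 = 0.319321 · 18.000000 = 5.748

5.748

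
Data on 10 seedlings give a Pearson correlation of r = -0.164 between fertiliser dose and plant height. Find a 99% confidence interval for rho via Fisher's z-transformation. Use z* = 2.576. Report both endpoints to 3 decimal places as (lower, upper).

Fisher z: z_r = atanh(r) = ½·ln((1+(-0.164))/(1−(-0.164))) = -0.165495
SE(z) = 1/√(n−3) = 1/√7 = 0.377964
99% ⇒ z* = 2.576; margin = 2.576·0.377964 = 0.973635
CI on z-scale: (-1.139130, 0.808140)
Back-transform: tanh(-1.139130) = -0.814121, tanh(0.808140) = 0.668563

(-0.814, 0.669)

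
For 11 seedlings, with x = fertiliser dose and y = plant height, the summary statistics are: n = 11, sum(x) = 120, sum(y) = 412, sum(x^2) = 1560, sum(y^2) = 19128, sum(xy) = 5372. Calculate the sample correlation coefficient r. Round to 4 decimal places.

0.9111

Numerator: nΣxy − (Σx)(Σy) = 11·5372 − (120)(412) = 9652
Denominator: √[(nΣx²−(Σx)²)(nΣy²−(Σy)²)]
  nΣx²−(Σx)² = 11·1560 − 14400 = 2760;  nΣy²−(Σy)² = 11·19128 − 169744 = 40664
  √(2760·40664) = √112232640 = 10593.9907
r = 9652 / 10593.9907 = 0.9111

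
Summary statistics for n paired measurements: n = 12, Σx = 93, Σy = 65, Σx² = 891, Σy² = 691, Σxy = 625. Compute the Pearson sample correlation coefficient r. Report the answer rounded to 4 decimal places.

0.5048

Numerator: nΣxy − (Σx)(Σy) = 12·625 − (93)(65) = 1455
Denominator: √[(nΣx²−(Σx)²)(nΣy²−(Σy)²)]
  nΣx²−(Σx)² = 12·891 − 8649 = 2043;  nΣy²−(Σy)² = 12·691 − 4225 = 4067
  √(2043·4067) = √8308881 = 2882.5130
r = 1455 / 2882.5130 = 0.5048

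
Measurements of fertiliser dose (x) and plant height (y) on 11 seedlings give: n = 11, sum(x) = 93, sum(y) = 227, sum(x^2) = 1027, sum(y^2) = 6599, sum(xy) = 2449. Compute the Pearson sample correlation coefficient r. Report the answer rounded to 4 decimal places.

0.7804

S_xy = nΣxy − ΣxΣy = 11·2449 − 93·227 = 26939 − 21111 = 5828
S_xx = nΣx² − (Σx)² = 11·1027 − 93² = 11297 − 8649 = 2648
S_yy = nΣy² − (Σy)² = 11·6599 − 227² = 72589 − 51529 = 21060
r = S_xy / √(S_xx·S_yy) = 5828 / √(2648·21060) = 5828 / √55766880 = 5828 / 7467.7225 = 0.7804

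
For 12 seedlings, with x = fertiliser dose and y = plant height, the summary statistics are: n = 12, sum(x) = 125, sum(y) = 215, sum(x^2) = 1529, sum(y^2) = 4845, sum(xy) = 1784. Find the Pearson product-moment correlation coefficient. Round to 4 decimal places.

Numerator: nΣxy − (Σx)(Σy) = 12·1784 − (125)(215) = -5467
Denominator: √[(nΣx²−(Σx)²)(nΣy²−(Σy)²)]
  nΣx²−(Σx)² = 12·1529 − 15625 = 2723;  nΣy²−(Σy)² = 12·4845 − 46225 = 11915
  √(2723·11915) = √32444545 = 5696.0113
r = -5467 / 5696.0113 = -0.9598

-0.9598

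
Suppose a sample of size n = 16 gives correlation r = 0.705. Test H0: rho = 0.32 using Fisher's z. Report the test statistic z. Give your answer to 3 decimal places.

Fisher z: atanh(0.705) = 0.877173, atanh(0.32) = 0.331647
z = (z_r − z_0)·√(n−3) = (0.877173 − 0.331647)·√13 = 0.545526 · 3.605551 = 1.967

1.967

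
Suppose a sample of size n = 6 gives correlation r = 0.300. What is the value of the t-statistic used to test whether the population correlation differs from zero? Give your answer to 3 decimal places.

t = r·√(n−2) / √(1−r²) with r = 0.300, n = 6
  = 0.300·√4 / √(1 − 0.090000)
  = 0.300·2.000000 / 0.953939
  = 0.600000 / 0.953939 = 0.629

0.629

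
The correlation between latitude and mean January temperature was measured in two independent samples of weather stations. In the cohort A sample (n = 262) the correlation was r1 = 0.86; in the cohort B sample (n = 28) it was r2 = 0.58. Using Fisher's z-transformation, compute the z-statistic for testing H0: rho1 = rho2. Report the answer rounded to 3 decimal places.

3.012

z1 = atanh(0.86) = 1.293345,  z2 = atanh(0.58) = 0.662463
SE = √(1/(n1−3) + 1/(n2−3)) = √(1/259 + 1/25) = √(0.0038610 + 0.0400000) = √0.0438610 = 0.209430
z = (z1 − z2)/SE = (1.293345 − 0.662463) / 0.209430 = 0.630882 / 0.209430 = 3.012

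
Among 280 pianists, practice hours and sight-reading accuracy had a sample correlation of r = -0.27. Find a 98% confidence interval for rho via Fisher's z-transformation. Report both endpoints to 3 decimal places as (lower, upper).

(-0.394, -0.136)

Fisher z: z_r = atanh(r) = ½·ln((1+(-0.27))/(1−(-0.27))) = -0.276864
SE(z) = 1/√(n−3) = 1/√277 = 0.060084
98% ⇒ z* = 2.326; margin = 2.326·0.060084 = 0.139755
CI on z-scale: (-0.416619, -0.137109)
Back-transform: tanh(-0.416619) = -0.394078, tanh(-0.137109) = -0.136256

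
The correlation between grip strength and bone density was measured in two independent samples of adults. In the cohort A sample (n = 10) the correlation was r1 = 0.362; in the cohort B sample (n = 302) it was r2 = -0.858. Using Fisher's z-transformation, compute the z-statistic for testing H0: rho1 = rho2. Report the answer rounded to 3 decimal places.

Fisher z-transforms: z1 = atanh(0.362) = 0.379186, z2 = atanh(-0.858) = -1.285714; difference d = 1.664900
Var(d) = 1/7 + 1/299 = 0.1428571 + 0.0033445 = 0.1462016
z = d/√Var(d) = 1.664900 / √0.1462016 = 1.664900 / 0.382363 = 4.354

4.354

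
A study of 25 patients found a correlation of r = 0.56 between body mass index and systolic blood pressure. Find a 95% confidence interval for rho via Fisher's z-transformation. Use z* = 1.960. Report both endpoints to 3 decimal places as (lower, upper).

(0.212, 0.782)

Fisher z: z_r = atanh(r) = ½·ln((1+0.56)/(1−0.56)) = 0.632833
SE(z) = 1/√(n−3) = 1/√22 = 0.213201
95% ⇒ z* = 1.960; margin = 1.960·0.213201 = 0.417874
CI on z-scale: (0.214959, 1.050707)
Back-transform: tanh(0.214959) = 0.211708, tanh(1.050707) = 0.782081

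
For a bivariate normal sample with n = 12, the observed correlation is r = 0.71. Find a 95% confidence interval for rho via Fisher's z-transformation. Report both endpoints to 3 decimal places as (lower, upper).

(0.230, 0.912)

z_r = atanh(0.71) = 0.887184;  SE = 1/√(n−3) = 1/√9 = 0.333333
z-limits: 0.887184 ± 1.960·0.333333 = 0.887184 ± 0.653333 = [0.233851, 1.540517]
ρ-limits: (tanh 0.233851, tanh 1.540517) = (0.230, 0.912)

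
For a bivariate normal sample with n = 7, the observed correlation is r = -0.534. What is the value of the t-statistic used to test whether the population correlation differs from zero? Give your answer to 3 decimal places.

t = r·√(n−2) / √(1−r²) with r = -0.534, n = 7
  = -0.534·√5 / √(1 − 0.285156)
  = -0.534·2.236068 / 0.845484
  = -1.194060 / 0.845484 = -1.412

-1.412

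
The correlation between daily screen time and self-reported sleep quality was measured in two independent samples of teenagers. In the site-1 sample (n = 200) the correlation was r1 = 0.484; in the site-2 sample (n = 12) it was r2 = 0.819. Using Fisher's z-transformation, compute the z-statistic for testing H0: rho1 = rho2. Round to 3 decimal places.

-1.835

z1 = atanh(0.484) = 0.528195,  z2 = atanh(0.819) = 1.153773
SE = √(1/(n1−3) + 1/(n2−3)) = √(1/197 + 1/9) = √(0.0050761 + 0.1111111) = √0.1161872 = 0.340862
z = (z1 − z2)/SE = (0.528195 − 1.153773) / 0.340862 = -0.625578 / 0.340862 = -1.835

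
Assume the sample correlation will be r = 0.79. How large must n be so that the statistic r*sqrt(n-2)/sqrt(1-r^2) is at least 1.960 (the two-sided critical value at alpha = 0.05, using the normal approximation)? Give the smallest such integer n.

5

Need r·√(n−2)/√(1−r²) ≥ 1.960
√(n−2) ≥ 1.960·√(1−0.6241) / 0.79 = 1.960·0.613107 / 0.79 = 1.5211
n−2 ≥ 2.3137  ⇒  n ≥ 4.3137
Smallest integer n = 5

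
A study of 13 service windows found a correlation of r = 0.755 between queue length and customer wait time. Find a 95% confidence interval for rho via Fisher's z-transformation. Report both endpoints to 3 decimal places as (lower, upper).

(0.349, 0.922)

z_r = atanh(0.755) = 0.984483;  SE = 1/√(n−3) = 1/√10 = 0.316228
z-limits: 0.984483 ± 1.960·0.316228 = 0.984483 ± 0.619807 = [0.364676, 1.604290]
ρ-limits: (tanh 0.364676, tanh 1.604290) = (0.349, 0.922)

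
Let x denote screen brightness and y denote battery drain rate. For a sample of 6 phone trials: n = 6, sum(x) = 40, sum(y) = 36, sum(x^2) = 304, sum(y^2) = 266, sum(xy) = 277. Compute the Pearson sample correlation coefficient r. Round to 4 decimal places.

Numerator: nΣxy − (Σx)(Σy) = 6·277 − (40)(36) = 222
Denominator: √[(nΣx²−(Σx)²)(nΣy²−(Σy)²)]
  nΣx²−(Σx)² = 6·304 − 1600 = 224;  nΣy²−(Σy)² = 6·266 − 1296 = 300
  √(224·300) = √67200 = 259.2296
r = 222 / 259.2296 = 0.8564

0.8564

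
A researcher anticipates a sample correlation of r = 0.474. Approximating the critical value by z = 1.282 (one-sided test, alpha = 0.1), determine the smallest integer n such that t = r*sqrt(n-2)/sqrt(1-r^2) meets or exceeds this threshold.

8

Need r·√(n−2)/√(1−r²) ≥ 1.282
√(n−2) ≥ 1.282·√(1−0.224676) / 0.474 = 1.282·0.880525 / 0.474 = 2.3815
n−2 ≥ 5.6715  ⇒  n ≥ 7.6715
Smallest integer n = 8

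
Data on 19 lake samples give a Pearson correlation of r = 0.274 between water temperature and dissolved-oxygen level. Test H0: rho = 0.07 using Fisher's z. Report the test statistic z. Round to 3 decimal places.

0.844

z_r = atanh(0.274) = 0.281183,  z_0 = atanh(0.07) = 0.070115
SE = 1/√(n−3) = 1/√16 = 0.250000
z = (z_r − z_0)/SE = (0.281183 − 0.070115) / 0.250000 = 0.211068 / 0.250000 = 0.844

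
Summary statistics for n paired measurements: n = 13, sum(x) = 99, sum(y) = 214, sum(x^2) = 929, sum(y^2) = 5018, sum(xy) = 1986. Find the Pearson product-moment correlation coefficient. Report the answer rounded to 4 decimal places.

0.6964

Numerator: nΣxy − (Σx)(Σy) = 13·1986 − (99)(214) = 4632
Denominator: √[(nΣx²−(Σx)²)(nΣy²−(Σy)²)]
  nΣx²−(Σx)² = 13·929 − 9801 = 2276;  nΣy²−(Σy)² = 13·5018 − 45796 = 19438
  √(2276·19438) = √44240888 = 6651.3824
r = 4632 / 6651.3824 = 0.6964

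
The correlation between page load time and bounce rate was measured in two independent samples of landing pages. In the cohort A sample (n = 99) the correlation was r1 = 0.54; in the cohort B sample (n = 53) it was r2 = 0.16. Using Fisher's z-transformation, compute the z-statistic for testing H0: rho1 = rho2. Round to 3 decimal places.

Fisher z-transforms: z1 = atanh(0.54) = 0.604156, z2 = atanh(0.16) = 0.161387; difference d = 0.442769
Var(d) = 1/96 + 1/50 = 0.0104167 + 0.0200000 = 0.0304167
z = d/√Var(d) = 0.442769 / √0.0304167 = 0.442769 / 0.174404 = 2.539

2.539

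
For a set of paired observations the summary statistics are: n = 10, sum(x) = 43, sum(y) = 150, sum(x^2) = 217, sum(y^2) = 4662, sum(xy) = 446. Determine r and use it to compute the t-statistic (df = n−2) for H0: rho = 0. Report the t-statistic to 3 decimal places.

-2.894

Numerator: nΣxy − (Σx)(Σy) = 10·446 − (43)(150) = -1990
Denominator: √[(nΣx²−(Σx)²)(nΣy²−(Σy)²)]
  nΣx²−(Σx)² = 10·217 − 1849 = 321;  nΣy²−(Σy)² = 10·4662 − 22500 = 24120
  √(321·24120) = √7742520 = 2782.5384
r = -1990 / 2782.5384 = -0.7152
t = r·√(n−2)/√(1−r²) = -0.7152·√8 / √(1−0.511511) = -2.022891 / 0.698920 = -2.894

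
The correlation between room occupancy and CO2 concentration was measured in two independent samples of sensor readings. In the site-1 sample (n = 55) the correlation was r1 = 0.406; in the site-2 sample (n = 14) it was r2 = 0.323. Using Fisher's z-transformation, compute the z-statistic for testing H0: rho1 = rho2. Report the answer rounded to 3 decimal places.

z1 = atanh(0.406) = 0.430812,  z2 = atanh(0.323) = 0.334993
SE = √(1/(n1−3) + 1/(n2−3)) = √(1/52 + 1/11) = √(0.0192308 + 0.0909091) = √0.1101399 = 0.331873
z = (z1 − z2)/SE = (0.430812 − 0.334993) / 0.331873 = 0.095819 / 0.331873 = 0.289

0.289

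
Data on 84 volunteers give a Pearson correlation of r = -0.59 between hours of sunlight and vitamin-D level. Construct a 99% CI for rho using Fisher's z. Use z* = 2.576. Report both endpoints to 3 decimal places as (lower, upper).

Fisher z: z_r = atanh(r) = ½·ln((1+(-0.59))/(1−(-0.59))) = -0.677666
SE(z) = 1/√(n−3) = 1/√81 = 0.111111
99% ⇒ z* = 2.576; margin = 2.576·0.111111 = 0.286222
CI on z-scale: (-0.963888, -0.391444)
Back-transform: tanh(-0.963888) = -0.746006, tanh(-0.391444) = -0.372604

(-0.746, -0.373)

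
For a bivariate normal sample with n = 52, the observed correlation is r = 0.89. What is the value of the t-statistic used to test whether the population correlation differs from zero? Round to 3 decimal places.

t = r·√(n−2) / √(1−r²) with r = 0.89, n = 52
  = 0.89·√50 / √(1 − 0.7921)
  = 0.89·7.071068 / 0.455961
  = 6.293251 / 0.455961 = 13.802

13.802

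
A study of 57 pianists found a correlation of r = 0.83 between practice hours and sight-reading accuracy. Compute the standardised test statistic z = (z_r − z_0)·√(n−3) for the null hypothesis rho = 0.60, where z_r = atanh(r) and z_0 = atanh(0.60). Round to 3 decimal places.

3.637

Fisher z: atanh(0.83) = 1.188136, atanh(0.60) = 0.693147
z = (z_r − z_0)·√(n−3) = (1.188136 − 0.693147)·√54 = 0.494989 · 7.348469 = 3.637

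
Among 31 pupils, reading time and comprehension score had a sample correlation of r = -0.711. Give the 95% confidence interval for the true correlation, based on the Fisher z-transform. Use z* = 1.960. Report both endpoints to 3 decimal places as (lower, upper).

(-0.851, -0.477)

z_r = atanh(-0.711) = -0.889203;  SE = 1/√(n−3) = 1/√28 = 0.188982
z-limits: -0.889203 ± 1.960·0.188982 = -0.889203 ± 0.370405 = [-1.259608, -0.518798]
ρ-limits: (tanh -1.259608, tanh -0.518798) = (-0.851, -0.477)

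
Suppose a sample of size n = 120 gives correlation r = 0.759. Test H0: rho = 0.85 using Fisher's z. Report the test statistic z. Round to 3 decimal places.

-2.837

z_r = atanh(0.759) = 0.993852,  z_0 = atanh(0.85) = 1.256153
SE = 1/√(n−3) = 1/√117 = 0.092450
z = (z_r − z_0)/SE = (0.993852 − 1.256153) / 0.092450 = -0.262301 / 0.092450 = -2.837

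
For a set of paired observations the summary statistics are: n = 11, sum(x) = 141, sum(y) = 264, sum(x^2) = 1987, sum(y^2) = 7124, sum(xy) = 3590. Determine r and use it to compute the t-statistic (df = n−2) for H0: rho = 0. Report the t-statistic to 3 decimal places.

Numerator: nΣxy − (Σx)(Σy) = 11·3590 − (141)(264) = 2266
Denominator: √[(nΣx²−(Σx)²)(nΣy²−(Σy)²)]
  nΣx²−(Σx)² = 11·1987 − 19881 = 1976;  nΣy²−(Σy)² = 11·7124 − 69696 = 8668
  √(1976·8668) = √17127968 = 4138.5949
r = 2266 / 4138.5949 = 0.5475
t = r·√(n−2)/√(1−r²) = 0.5475·√9 / √(1−0.299756) = 1.642500 / 0.836806 = 1.963

1.963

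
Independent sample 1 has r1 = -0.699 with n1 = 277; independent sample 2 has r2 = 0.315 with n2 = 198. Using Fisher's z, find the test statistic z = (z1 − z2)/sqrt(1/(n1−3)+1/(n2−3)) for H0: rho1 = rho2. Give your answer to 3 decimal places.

Fisher z-transforms: z1 = atanh(-0.699) = -0.865342, z2 = atanh(0.315) = 0.326087; difference d = -1.191429
Var(d) = 1/274 + 1/195 = 0.0036496 + 0.0051282 = 0.0087778
z = d/√Var(d) = -1.191429 / √0.0087778 = -1.191429 / 0.093690 = -12.717

-12.717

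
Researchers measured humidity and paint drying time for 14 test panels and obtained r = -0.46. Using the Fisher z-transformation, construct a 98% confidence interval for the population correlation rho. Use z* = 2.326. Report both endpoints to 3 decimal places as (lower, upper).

z_r = atanh(-0.46) = -0.497311;  SE = 1/√(n−3) = 1/√11 = 0.301511
z-limits: -0.497311 ± 2.326·0.301511 = -0.497311 ± 0.701315 = [-1.198626, 0.204004]
ρ-limits: (tanh -1.198626, tanh 0.204004) = (-0.833, 0.201)

(-0.833, 0.201)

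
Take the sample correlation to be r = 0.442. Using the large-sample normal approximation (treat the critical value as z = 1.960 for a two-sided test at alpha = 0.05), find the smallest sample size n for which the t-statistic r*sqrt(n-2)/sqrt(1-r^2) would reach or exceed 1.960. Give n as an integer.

r√(n−2)/√(1−r²) ≥ 1.960  ⇔  n−2 ≥ (1.960)²·(1−r²)/r²
(1−r²)/r² = (1−0.195364)/0.195364 = 4.1187
n ≥ 2 + 3.8416·4.1187 = 2 + 15.8224 = 17.8224
⌈17.8224⌉ = 18

18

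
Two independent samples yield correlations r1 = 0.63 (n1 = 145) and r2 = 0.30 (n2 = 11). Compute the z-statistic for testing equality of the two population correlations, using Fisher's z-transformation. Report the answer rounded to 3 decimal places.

1.189

Fisher z-transforms: z1 = atanh(0.63) = 0.741416, z2 = atanh(0.30) = 0.309520; difference d = 0.431896
Var(d) = 1/142 + 1/8 = 0.0070423 + 0.1250000 = 0.1320423
z = d/√Var(d) = 0.431896 / √0.1320423 = 0.431896 / 0.363376 = 1.189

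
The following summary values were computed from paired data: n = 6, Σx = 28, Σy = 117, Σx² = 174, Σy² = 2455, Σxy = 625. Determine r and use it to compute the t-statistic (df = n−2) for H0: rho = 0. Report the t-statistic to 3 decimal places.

4.421

S_xy = nΣxy − ΣxΣy = 6·625 − 28·117 = 3750 − 3276 = 474
S_xx = nΣx² − (Σx)² = 6·174 − 28² = 1044 − 784 = 260
S_yy = nΣy² − (Σy)² = 6·2455 − 117² = 14730 − 13689 = 1041
r = S_xy / √(S_xx·S_yy) = 474 / √(260·1041) = 474 / √270660 = 474 / 520.2499 = 0.9111
t = r·√(n−2)/√(1−r²) = 0.9111·√4 / √(1−0.830103) = 1.822200 / 0.412186 = 4.421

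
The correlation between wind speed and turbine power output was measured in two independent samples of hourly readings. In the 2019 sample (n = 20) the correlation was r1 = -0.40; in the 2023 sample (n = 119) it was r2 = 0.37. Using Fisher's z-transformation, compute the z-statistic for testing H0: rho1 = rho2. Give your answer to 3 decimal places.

-3.127

z1 = atanh(-0.40) = -0.423649,  z2 = atanh(0.37) = 0.388423
SE = √(1/(n1−3) + 1/(n2−3)) = √(1/17 + 1/116) = √(0.0588235 + 0.0086207) = √0.0674442 = 0.259700
z = (z1 − z2)/SE = (-0.423649 − 0.388423) / 0.259700 = -0.812072 / 0.259700 = -3.127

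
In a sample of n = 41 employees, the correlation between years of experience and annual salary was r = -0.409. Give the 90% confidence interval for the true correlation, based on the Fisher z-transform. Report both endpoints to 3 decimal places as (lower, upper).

(-0.605, -0.166)

z_r = atanh(-0.409) = -0.434410;  SE = 1/√(n−3) = 1/√38 = 0.162221
z-limits: -0.434410 ± 1.645·0.162221 = -0.434410 ± 0.266854 = [-0.701264, -0.167556]
ρ-limits: (tanh -0.701264, tanh -0.167556) = (-0.605, -0.166)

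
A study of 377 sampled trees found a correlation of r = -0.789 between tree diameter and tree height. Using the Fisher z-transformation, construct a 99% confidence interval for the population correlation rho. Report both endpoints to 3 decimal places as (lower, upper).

(-0.834, -0.733)

z_r = atanh(-0.789) = -1.068777;  SE = 1/√(n−3) = 1/√374 = 0.051709
z-limits: -1.068777 ± 2.576·0.051709 = -1.068777 ± 0.133202 = [-1.201979, -0.935575]
ρ-limits: (tanh -1.201979, tanh -0.935575) = (-0.834, -0.733)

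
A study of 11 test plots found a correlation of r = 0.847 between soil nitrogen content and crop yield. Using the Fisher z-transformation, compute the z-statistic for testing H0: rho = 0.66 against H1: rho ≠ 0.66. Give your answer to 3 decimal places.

z_r = atanh(0.847) = 1.245440,  z_0 = atanh(0.66) = 0.792814
SE = 1/√(n−3) = 1/√8 = 0.353553
z = (z_r − z_0)/SE = (1.245440 − 0.792814) / 0.353553 = 0.452626 / 0.353553 = 1.280

1.280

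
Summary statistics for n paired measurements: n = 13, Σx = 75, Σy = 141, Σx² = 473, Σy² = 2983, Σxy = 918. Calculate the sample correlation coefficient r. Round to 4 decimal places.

0.4319

S_xy = nΣxy − ΣxΣy = 13·918 − 75·141 = 11934 − 10575 = 1359
S_xx = nΣx² − (Σx)² = 13·473 − 75² = 6149 − 5625 = 524
S_yy = nΣy² − (Σy)² = 13·2983 − 141² = 38779 − 19881 = 18898
r = S_xy / √(S_xx·S_yy) = 1359 / √(524·18898) = 1359 / √9902552 = 1359 / 3146.8321 = 0.4319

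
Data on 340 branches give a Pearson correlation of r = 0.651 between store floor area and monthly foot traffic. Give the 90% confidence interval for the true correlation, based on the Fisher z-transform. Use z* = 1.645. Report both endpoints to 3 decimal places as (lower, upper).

(0.596, 0.700)

z_r = atanh(0.651) = 0.777032;  SE = 1/√(n−3) = 1/√337 = 0.054473
z-limits: 0.777032 ± 1.645·0.054473 = 0.777032 ± 0.089608 = [0.687424, 0.866640]
ρ-limits: (tanh 0.687424, tanh 0.866640) = (0.596, 0.700)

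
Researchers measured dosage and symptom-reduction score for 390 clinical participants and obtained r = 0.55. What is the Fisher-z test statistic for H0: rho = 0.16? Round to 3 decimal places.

z_r = atanh(0.55) = 0.618381,  z_0 = atanh(0.16) = 0.161387
SE = 1/√(n−3) = 1/√387 = 0.050833
z = (z_r − z_0)/SE = (0.618381 − 0.161387) / 0.050833 = 0.456994 / 0.050833 = 8.990

8.990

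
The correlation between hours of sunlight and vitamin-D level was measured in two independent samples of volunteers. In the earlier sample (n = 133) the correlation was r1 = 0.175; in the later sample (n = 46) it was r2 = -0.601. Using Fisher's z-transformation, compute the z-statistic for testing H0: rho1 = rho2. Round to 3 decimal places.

z1 = atanh(0.175) = 0.176820,  z2 = atanh(-0.601) = -0.694711
SE = √(1/(n1−3) + 1/(n2−3)) = √(1/130 + 1/43) = √(0.0076923 + 0.0232558) = √0.0309481 = 0.175921
z = (z1 − z2)/SE = (0.176820 − (-0.694711)) / 0.175921 = 0.871531 / 0.175921 = 4.954

4.954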